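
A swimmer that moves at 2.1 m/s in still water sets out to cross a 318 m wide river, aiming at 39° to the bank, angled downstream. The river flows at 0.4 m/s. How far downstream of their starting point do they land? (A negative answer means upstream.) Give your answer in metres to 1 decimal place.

488.9 m

Perpendicular speed = 1.322 m/s; crossing time = 318 / 1.322 = 240.622 s.
Net downstream speed = 2.032 m/s.
Drift = 2.032 × 240.622 = 488.946 m (downstream).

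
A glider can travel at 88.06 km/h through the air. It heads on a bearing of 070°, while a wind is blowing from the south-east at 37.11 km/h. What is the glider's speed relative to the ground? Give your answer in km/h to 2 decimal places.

79.81 km/h

Taking east as x and north as y: velocity relative to the air = (82.749, 30.118) km/h; the air relative to ground = (-26.241, 26.241) km/h.
Velocity relative to ground = (82.749, 30.118) + (-26.241, 26.241) = (56.509, 56.359) km/h.
Speed = |(56.509, 56.359)| = 79.810 km/h.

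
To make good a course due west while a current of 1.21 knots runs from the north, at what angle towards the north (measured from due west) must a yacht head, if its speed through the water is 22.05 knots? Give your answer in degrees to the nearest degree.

3°

The current pushes perpendicular to the desired track; the heading must have a component into the current equal to 1.21 knots: 22.05 sin θ = 1.21.
sin θ = 0.0549, so θ = 3.146°.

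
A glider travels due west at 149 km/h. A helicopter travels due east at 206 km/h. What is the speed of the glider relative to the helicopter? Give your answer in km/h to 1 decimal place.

355.0 km/h

Taking east as x and north as y: glider velocity = (-149.000, 0.000) km/h; helicopter velocity = (206.000, 0.000) km/h.
Velocity of glider relative to helicopter = (-149.000, 0.000) − (206.000, 0.000) = (-355.000, 0.000) km/h.
Magnitude = |(-355.000, 0.000)| = 355.000 km/h.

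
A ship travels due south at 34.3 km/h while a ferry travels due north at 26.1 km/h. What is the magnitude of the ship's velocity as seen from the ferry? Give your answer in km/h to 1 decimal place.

60.4 km/h

Taking east as x and north as y: ship velocity = (0.000, -34.300) km/h; ferry velocity = (0.000, 26.100) km/h.
Velocity of ship relative to ferry = (0.000, -34.300) − (0.000, 26.100) = (0.000, -60.400) km/h.
Magnitude = |(0.000, -60.400)| = 60.400 km/h.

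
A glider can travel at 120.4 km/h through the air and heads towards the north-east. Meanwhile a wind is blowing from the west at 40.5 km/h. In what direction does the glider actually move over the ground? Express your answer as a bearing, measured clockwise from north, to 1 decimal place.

Taking east as x and north as y: velocity relative to the air = (85.136, 85.136) km/h; the air relative to ground = (40.500, 0.000) km/h.
Velocity relative to ground = (85.136, 85.136) + (40.500, 0.000) = (125.636, 85.136) km/h.
Bearing = atan2(125.64, 85.14) = 55.88° clockwise from north.

055.9°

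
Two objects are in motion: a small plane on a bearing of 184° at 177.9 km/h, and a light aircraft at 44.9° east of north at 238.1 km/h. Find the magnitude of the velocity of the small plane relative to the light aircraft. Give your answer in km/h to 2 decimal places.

Taking east as x and north as y: small plane velocity = (-12.410, -177.467) km/h; light aircraft velocity = (168.068, 168.656) km/h.
Velocity of small plane relative to light aircraft = (-12.410, -177.467) − (168.068, 168.656) = (-180.478, -346.122) km/h.
Magnitude = |(-180.478, -346.122)| = 390.350 km/h.

390.35 km/h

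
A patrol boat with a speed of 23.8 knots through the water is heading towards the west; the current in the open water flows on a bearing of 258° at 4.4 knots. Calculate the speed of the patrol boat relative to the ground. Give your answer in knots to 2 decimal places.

28.12 knots

Taking east as x and north as y: velocity relative to the water = (-23.800, 0.000) knots; the water relative to ground = (-4.304, -0.915) knots.
Velocity relative to ground = (-23.800, 0.000) + (-4.304, -0.915) = (-28.104, -0.915) knots.
Speed = |(-28.104, -0.915)| = 28.119 knots.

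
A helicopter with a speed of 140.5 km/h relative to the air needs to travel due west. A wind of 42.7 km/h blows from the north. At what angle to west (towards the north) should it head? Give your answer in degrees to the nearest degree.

The wind pushes perpendicular to the desired track; the heading must have a component into the wind equal to 42.7 km/h: 140.5 sin θ = 42.7.
sin θ = 0.3039, so θ = 17.693°.

18°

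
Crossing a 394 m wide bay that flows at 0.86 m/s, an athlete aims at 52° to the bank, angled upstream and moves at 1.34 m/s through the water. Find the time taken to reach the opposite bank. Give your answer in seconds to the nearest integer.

The component of the athlete's velocity perpendicular to the bank is 1.34 × sin 52° = 1.056 m/s.
The current is parallel to the bank, so it does not affect the crossing time.
Time = 394 / 1.056 = 373.129 s.

373 s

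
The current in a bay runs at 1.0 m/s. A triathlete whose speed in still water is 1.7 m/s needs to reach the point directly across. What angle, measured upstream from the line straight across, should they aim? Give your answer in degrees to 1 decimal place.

36.0°

To cancel the current, the upstream component of the triathlete's velocity must equal the flow: 1.7 sin θ = 1.0.
sin θ = 1.0 / 1.7 = 0.5882.
θ = arcsin(0.5882) = 36.032°.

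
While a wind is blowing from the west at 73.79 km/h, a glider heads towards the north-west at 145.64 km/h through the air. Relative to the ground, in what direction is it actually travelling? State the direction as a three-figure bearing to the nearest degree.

Taking east as x and north as y: velocity relative to the air = (-102.983, 102.983) km/h; the air relative to ground = (73.790, 0.000) km/h.
Velocity relative to ground = (-102.983, 102.983) + (73.790, 0.000) = (-29.193, 102.983) km/h.
Bearing = atan2(-29.19, 102.98) = 344.17° clockwise from north.

344°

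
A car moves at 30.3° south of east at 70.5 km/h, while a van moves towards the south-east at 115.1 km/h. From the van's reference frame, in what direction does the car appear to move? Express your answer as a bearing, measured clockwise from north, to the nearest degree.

Taking east as x and north as y: car velocity = (60.869, -35.569) km/h; van velocity = (81.388, -81.388) km/h.
Velocity of car relative to van = (60.869, -35.569) − (81.388, -81.388) = (-20.519, 45.819) km/h.
Bearing = atan2(-20.52, 45.82) = 335.88° clockwise from north.

336°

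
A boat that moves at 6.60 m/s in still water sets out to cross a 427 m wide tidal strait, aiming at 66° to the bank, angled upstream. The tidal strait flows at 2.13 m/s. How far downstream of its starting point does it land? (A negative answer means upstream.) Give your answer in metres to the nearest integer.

-39 m

Perpendicular speed = 6.029 m/s; crossing time = 427 / 6.029 = 70.820 s.
Net downstream speed = -0.554 m/s.
Drift = -0.554 × 70.820 = -39.267 m (upstream).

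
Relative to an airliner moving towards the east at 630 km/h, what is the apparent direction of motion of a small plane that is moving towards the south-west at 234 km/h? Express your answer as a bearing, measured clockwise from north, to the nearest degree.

Taking east as x and north as y: small plane velocity = (-165.463, -165.463) km/h; airliner velocity = (630.000, 0.000) km/h.
Velocity of small plane relative to airliner = (-165.463, -165.463) − (630.000, 0.000) = (-795.463, -165.463) km/h.
Bearing = atan2(-795.46, -165.46) = 258.25° clockwise from north.

258°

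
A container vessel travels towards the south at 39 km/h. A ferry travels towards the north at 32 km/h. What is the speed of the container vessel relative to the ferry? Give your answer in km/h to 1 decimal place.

Taking east as x and north as y: container vessel velocity = (0.000, -39.000) km/h; ferry velocity = (0.000, 32.000) km/h.
Velocity of container vessel relative to ferry = (0.000, -39.000) − (0.000, 32.000) = (0.000, -71.000) km/h.
Magnitude = |(0.000, -71.000)| = 71.000 km/h.

71.0 km/h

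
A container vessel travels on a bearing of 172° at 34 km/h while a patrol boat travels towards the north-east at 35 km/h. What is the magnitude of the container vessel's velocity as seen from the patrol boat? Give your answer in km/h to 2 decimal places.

61.75 km/h

Taking east as x and north as y: container vessel velocity = (4.732, -33.669) km/h; patrol boat velocity = (24.749, 24.749) km/h.
Velocity of container vessel relative to patrol boat = (4.732, -33.669) − (24.749, 24.749) = (-20.017, -58.418) km/h.
Magnitude = |(-20.017, -58.418)| = 61.752 km/h.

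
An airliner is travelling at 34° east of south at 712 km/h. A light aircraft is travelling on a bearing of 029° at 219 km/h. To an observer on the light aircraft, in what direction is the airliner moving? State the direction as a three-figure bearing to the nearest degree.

Taking east as x and north as y: airliner velocity = (398.145, -590.275) km/h; light aircraft velocity = (106.173, 191.542) km/h.
Velocity of airliner relative to light aircraft = (398.145, -590.275) − (106.173, 191.542) = (291.972, -781.816) km/h.
Bearing = atan2(291.97, -781.82) = 159.52° clockwise from north.

160°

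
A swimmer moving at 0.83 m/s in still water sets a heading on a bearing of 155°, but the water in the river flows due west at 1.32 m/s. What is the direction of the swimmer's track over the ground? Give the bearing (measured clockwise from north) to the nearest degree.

232°

Taking east as x and north as y: velocity relative to the water = (0.351, -0.752) m/s; the water relative to ground = (-1.320, 0.000) m/s.
Velocity relative to ground = (0.351, -0.752) + (-1.320, 0.000) = (-0.969, -0.752) m/s.
Bearing = atan2(-0.97, -0.75) = 232.18° clockwise from north.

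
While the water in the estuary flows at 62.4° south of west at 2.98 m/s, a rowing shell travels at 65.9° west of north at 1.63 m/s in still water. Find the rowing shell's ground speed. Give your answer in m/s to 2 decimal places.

3.48 m/s

Taking east as x and north as y: velocity relative to the water = (-1.488, 0.666) m/s; the water relative to ground = (-1.381, -2.641) m/s.
Velocity relative to ground = (-1.488, 0.666) + (-1.381, -2.641) = (-2.869, -1.975) m/s.
Speed = |(-2.869, -1.975)| = 3.483 m/s.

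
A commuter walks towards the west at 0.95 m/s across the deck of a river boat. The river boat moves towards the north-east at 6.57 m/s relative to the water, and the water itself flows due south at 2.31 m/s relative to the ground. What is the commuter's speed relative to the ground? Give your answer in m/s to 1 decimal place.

In east/north components (m/s): commuter relative to river boat = (-0.950, 0.000); river boat relative to water = (4.646, 4.646); water relative to ground = (0.000, -2.310).
Sum = (3.696, 2.336) m/s.
Speed = |(3.696, 2.336)| = 4.372 m/s.

4.4 m/s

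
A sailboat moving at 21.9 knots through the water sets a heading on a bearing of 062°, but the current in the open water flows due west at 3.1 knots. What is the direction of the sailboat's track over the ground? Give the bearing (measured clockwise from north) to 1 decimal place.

057.7°

Taking east as x and north as y: velocity relative to the water = (19.337, 10.281) knots; the water relative to ground = (-3.100, 0.000) knots.
Velocity relative to ground = (19.337, 10.281) + (-3.100, 0.000) = (16.237, 10.281) knots.
Bearing = atan2(16.24, 10.28) = 57.66° clockwise from north.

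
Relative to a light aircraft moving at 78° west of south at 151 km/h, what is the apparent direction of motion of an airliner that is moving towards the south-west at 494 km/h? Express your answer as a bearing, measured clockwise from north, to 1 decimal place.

212.4°

Taking east as x and north as y: airliner velocity = (-349.311, -349.311) km/h; light aircraft velocity = (-147.700, -31.395) km/h.
Velocity of airliner relative to light aircraft = (-349.311, -349.311) − (-147.700, -31.395) = (-201.610, -317.916) km/h.
Bearing = atan2(-201.61, -317.92) = 212.38° clockwise from north.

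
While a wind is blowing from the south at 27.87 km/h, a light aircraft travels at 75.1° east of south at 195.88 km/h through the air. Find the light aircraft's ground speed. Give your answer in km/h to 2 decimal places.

Taking east as x and north as y: velocity relative to the air = (189.294, -50.367) km/h; the air relative to ground = (0.000, 27.870) km/h.
Velocity relative to ground = (189.294, -50.367) + (0.000, 27.870) = (189.294, -22.497) km/h.
Speed = |(189.294, -22.497)| = 190.626 km/h.

190.63 km/h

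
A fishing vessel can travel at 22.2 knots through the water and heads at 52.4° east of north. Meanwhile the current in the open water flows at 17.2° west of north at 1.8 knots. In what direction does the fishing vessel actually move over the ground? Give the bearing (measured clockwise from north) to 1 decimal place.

Taking east as x and north as y: velocity relative to the water = (17.589, 13.545) knots; the water relative to ground = (-0.532, 1.720) knots.
Velocity relative to ground = (17.589, 13.545) + (-0.532, 1.720) = (17.057, 15.265) knots.
Bearing = atan2(17.06, 15.26) = 48.17° clockwise from north.

048.2°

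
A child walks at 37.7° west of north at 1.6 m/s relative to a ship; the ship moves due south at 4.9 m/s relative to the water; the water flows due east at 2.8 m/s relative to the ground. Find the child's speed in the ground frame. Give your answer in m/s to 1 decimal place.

4.1 m/s

In east/north components (m/s): child relative to ship = (-0.978, 1.266); ship relative to water = (0.000, -4.900); water relative to ground = (2.800, 0.000).
Sum = (1.822, -3.634) m/s.
Speed = |(1.822, -3.634)| = 4.065 m/s.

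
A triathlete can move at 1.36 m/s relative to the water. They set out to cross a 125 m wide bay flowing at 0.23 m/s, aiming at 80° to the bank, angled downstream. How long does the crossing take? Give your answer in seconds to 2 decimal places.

The component of the triathlete's velocity perpendicular to the bank is 1.36 × sin 80° = 1.339 m/s.
The current is parallel to the bank, so it does not affect the crossing time.
Time = 125 / 1.339 = 93.330 s.

93.33 s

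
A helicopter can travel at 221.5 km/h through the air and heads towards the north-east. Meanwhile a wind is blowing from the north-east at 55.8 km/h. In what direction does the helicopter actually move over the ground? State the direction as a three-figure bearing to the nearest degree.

045°

Taking east as x and north as y: velocity relative to the air = (156.624, 156.624) km/h; the air relative to ground = (-39.457, -39.457) km/h.
Velocity relative to ground = (156.624, 156.624) + (-39.457, -39.457) = (117.168, 117.168) km/h.
Bearing = atan2(117.17, 117.17) = 45.00° clockwise from north.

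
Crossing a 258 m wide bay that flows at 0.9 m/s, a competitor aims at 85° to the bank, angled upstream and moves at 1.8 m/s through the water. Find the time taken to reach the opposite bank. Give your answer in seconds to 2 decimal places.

The component of the competitor's velocity perpendicular to the bank is 1.8 × sin 85° = 1.793 m/s.
The current is parallel to the bank, so it does not affect the crossing time.
Time = 258 / 1.793 = 143.881 s.

143.88 s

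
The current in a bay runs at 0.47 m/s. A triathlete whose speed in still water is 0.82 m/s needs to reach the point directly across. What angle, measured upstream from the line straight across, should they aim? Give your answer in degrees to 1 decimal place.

35.0°

To cancel the current, the upstream component of the triathlete's velocity must equal the flow: 0.82 sin θ = 0.47.
sin θ = 0.47 / 0.82 = 0.5732.
θ = arcsin(0.5732) = 34.972°.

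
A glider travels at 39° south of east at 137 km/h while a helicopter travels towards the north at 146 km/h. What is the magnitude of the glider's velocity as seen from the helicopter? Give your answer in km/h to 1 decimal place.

Taking east as x and north as y: glider velocity = (106.469, -86.217) km/h; helicopter velocity = (0.000, 146.000) km/h.
Velocity of glider relative to helicopter = (106.469, -86.217) − (0.000, 146.000) = (106.469, -232.217) km/h.
Magnitude = |(106.469, -232.217)| = 255.461 km/h.

255.5 km/h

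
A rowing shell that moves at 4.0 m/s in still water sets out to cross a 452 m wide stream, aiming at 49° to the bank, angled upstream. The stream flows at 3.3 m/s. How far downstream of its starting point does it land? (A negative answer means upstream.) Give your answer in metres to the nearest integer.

101 m

Perpendicular speed = 3.019 m/s; crossing time = 452 / 3.019 = 149.726 s.
Net downstream speed = 0.676 m/s.
Drift = 0.676 × 149.726 = 101.180 m (downstream).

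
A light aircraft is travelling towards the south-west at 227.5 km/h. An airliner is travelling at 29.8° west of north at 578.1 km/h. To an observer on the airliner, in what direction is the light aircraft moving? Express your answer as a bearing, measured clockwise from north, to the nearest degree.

Taking east as x and north as y: light aircraft velocity = (-160.867, -160.867) km/h; airliner velocity = (-287.301, 501.655) km/h.
Velocity of light aircraft relative to airliner = (-160.867, -160.867) − (-287.301, 501.655) = (126.434, -662.522) km/h.
Bearing = atan2(126.43, -662.52) = 169.20° clockwise from north.

169°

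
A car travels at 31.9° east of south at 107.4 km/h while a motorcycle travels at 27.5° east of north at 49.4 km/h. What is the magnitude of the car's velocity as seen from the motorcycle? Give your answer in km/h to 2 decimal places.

Taking east as x and north as y: car velocity = (56.754, -91.180) km/h; motorcycle velocity = (22.810, 43.818) km/h.
Velocity of car relative to motorcycle = (56.754, -91.180) − (22.810, 43.818) = (33.944, -134.998) km/h.
Magnitude = |(33.944, -134.998)| = 139.200 km/h.

139.20 km/h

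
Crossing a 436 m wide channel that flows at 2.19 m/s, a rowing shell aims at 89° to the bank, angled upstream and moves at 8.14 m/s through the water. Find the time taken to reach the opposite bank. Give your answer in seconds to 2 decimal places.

The component of the rowing shell's velocity perpendicular to the bank is 8.14 × sin 89° = 8.139 m/s.
The flow acts along the bank and has no component across it.
Time = 436 / 8.139 = 53.571 s.

53.57 s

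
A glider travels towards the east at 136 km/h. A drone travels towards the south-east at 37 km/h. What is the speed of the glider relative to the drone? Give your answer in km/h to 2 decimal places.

112.91 km/h

Taking east as x and north as y: glider velocity = (136.000, 0.000) km/h; drone velocity = (26.163, -26.163) km/h.
Velocity of glider relative to drone = (136.000, 0.000) − (26.163, -26.163) = (109.837, 26.163) km/h.
Magnitude = |(109.837, 26.163)| = 112.910 km/h.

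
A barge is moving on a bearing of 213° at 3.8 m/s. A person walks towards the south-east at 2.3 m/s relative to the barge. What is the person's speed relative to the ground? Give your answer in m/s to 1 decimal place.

Taking east as x and north as y: barge velocity = (-2.070, -3.187) m/s; person velocity relative to barge = (1.626, -1.626) m/s.
Velocity relative to ground = (-2.070, -3.187) + (1.626, -1.626) = (-0.443, -4.813) m/s.
Speed = |(-0.443, -4.813)| = 4.834 m/s.

4.8 m/s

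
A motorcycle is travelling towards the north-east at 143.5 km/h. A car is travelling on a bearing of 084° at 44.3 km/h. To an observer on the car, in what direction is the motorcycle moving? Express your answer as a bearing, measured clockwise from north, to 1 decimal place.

030.7°

Taking east as x and north as y: motorcycle velocity = (101.470, 101.470) km/h; car velocity = (44.057, 4.631) km/h.
Velocity of motorcycle relative to car = (101.470, 101.470) − (44.057, 4.631) = (57.413, 96.839) km/h.
Bearing = atan2(57.41, 96.84) = 30.66° clockwise from north.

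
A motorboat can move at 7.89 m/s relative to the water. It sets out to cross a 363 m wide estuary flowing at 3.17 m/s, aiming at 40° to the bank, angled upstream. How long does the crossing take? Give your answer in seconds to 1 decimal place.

71.6 s

The component of the motorboat's velocity perpendicular to the bank is 7.89 × sin 40° = 5.072 m/s.
Only the cross-stream component determines the crossing time; the current contributes nothing perpendicular to the bank.
Time = 363 / 5.072 = 71.575 s.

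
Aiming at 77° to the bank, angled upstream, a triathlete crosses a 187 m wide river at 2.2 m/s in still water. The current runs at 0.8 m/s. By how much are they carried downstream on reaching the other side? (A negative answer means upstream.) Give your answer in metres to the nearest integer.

Perpendicular speed = 2.144 m/s; crossing time = 187 / 2.144 = 87.236 s.
Net downstream speed = 0.305 m/s.
Drift = 0.305 × 87.236 = 26.616 m (downstream).

27 m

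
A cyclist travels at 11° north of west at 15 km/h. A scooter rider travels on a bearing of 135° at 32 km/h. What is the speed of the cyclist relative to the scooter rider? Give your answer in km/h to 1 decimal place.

Taking east as x and north as y: cyclist velocity = (-14.724, 2.862) km/h; scooter rider velocity = (22.627, -22.627) km/h.
Velocity of cyclist relative to scooter rider = (-14.724, 2.862) − (22.627, -22.627) = (-37.352, 25.490) km/h.
Magnitude = |(-37.352, 25.490)| = 45.220 km/h.

45.2 km/h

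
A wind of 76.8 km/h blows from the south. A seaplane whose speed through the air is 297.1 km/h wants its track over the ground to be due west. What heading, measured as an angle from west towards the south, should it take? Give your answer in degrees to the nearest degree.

15°

The wind pushes perpendicular to the desired track; the heading must have a component into the wind equal to 76.8 km/h: 297.1 sin θ = 76.8.
sin θ = 0.2585, so θ = 14.981°.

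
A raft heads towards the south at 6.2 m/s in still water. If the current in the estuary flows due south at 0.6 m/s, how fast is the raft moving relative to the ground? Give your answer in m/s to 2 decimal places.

Taking east as x and north as y: velocity relative to the water = (0.000, -6.200) m/s; the water relative to ground = (0.000, -0.600) m/s.
Velocity relative to ground = (0.000, -6.200) + (0.000, -0.600) = (0.000, -6.800) m/s.
Speed = |(0.000, -6.800)| = 6.800 m/s.

6.80 m/s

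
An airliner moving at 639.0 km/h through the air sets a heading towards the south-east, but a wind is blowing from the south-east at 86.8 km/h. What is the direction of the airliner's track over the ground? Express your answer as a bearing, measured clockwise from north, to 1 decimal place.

Taking east as x and north as y: velocity relative to the air = (451.841, -451.841) km/h; the air relative to ground = (-61.377, 61.377) km/h.
Velocity relative to ground = (451.841, -451.841) + (-61.377, 61.377) = (390.464, -390.464) km/h.
Bearing = atan2(390.46, -390.46) = 135.00° clockwise from north.

135.0°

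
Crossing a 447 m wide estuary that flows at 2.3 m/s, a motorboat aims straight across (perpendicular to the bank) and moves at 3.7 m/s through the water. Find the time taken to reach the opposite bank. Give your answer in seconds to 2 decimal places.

120.81 s

The component of the motorboat's velocity perpendicular to the bank is 3.7 m/s.
The current is parallel to the bank, so it does not affect the crossing time.
Time = 447 / 3.700 = 120.811 s.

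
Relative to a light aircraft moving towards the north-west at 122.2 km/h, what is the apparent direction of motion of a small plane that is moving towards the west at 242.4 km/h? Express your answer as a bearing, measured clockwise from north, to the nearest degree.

241°

Taking east as x and north as y: small plane velocity = (-242.400, 0.000) km/h; light aircraft velocity = (-86.408, 86.408) km/h.
Velocity of small plane relative to light aircraft = (-242.400, 0.000) − (-86.408, 86.408) = (-155.992, -86.408) km/h.
Bearing = atan2(-155.99, -86.41) = 241.02° clockwise from north.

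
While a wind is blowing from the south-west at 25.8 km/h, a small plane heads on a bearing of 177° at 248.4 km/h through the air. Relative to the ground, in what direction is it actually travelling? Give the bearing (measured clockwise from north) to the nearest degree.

Taking east as x and north as y: velocity relative to the air = (13.000, -248.060) km/h; the air relative to ground = (18.243, 18.243) km/h.
Velocity relative to ground = (13.000, -248.060) + (18.243, 18.243) = (31.244, -229.816) km/h.
Bearing = atan2(31.24, -229.82) = 172.26° clockwise from north.

172°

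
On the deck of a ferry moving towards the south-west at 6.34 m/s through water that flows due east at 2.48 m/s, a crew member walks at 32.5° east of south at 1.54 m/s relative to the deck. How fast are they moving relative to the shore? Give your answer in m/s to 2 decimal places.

In east/north components (m/s): crew member relative to ferry = (0.827, -1.299); ferry relative to water = (-4.483, -4.483); water relative to ground = (2.480, 0.000).
Sum = (-1.176, -5.782) m/s.
Speed = |(-1.176, -5.782)| = 5.900 m/s.

5.90 m/s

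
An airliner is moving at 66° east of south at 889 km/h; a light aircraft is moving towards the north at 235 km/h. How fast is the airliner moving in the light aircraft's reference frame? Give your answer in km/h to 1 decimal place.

1007.7 km/h

Taking east as x and north as y: airliner velocity = (812.142, -361.589) km/h; light aircraft velocity = (0.000, 235.000) km/h.
Velocity of airliner relative to light aircraft = (812.142, -361.589) − (0.000, 235.000) = (812.142, -596.589) km/h.
Magnitude = |(812.142, -596.589)| = 1007.717 km/h.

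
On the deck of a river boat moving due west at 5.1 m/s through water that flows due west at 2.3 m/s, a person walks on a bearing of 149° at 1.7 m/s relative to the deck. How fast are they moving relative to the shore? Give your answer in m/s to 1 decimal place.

In east/north components (m/s): person relative to river boat = (0.876, -1.457); river boat relative to water = (-5.100, 0.000); water relative to ground = (-2.300, 0.000).
Sum = (-6.524, -1.457) m/s.
Speed = |(-6.524, -1.457)| = 6.685 m/s.

6.7 m/s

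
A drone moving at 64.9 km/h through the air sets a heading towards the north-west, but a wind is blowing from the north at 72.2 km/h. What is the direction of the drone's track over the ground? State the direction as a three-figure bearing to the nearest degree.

240°

Taking east as x and north as y: velocity relative to the air = (-45.891, 45.891) km/h; the air relative to ground = (0.000, -72.200) km/h.
Velocity relative to ground = (-45.891, 45.891) + (0.000, -72.200) = (-45.891, -26.309) km/h.
Bearing = atan2(-45.89, -26.31) = 240.17° clockwise from north.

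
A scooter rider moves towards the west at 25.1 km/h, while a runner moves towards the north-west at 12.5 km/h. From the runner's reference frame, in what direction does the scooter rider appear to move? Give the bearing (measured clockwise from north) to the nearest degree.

Taking east as x and north as y: scooter rider velocity = (-25.100, 0.000) km/h; runner velocity = (-8.839, 8.839) km/h.
Velocity of scooter rider relative to runner = (-25.100, 0.000) − (-8.839, 8.839) = (-16.261, -8.839) km/h.
Bearing = atan2(-16.26, -8.84) = 241.47° clockwise from north.

241°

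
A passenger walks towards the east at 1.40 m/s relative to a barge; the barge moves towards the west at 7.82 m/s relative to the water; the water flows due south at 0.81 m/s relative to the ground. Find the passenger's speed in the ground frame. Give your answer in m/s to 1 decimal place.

In east/north components (m/s): passenger relative to barge = (1.400, 0.000); barge relative to water = (-7.820, 0.000); water relative to ground = (0.000, -0.810).
Sum = (-6.420, -0.810) m/s.
Speed = |(-6.420, -0.810)| = 6.471 m/s.

6.5 m/s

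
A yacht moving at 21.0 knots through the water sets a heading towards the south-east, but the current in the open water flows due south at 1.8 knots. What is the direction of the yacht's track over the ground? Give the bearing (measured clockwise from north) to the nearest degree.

Taking east as x and north as y: velocity relative to the water = (14.849, -14.849) knots; the water relative to ground = (0.000, -1.800) knots.
Velocity relative to ground = (14.849, -14.849) + (0.000, -1.800) = (14.849, -16.649) knots.
Bearing = atan2(14.85, -16.65) = 138.27° clockwise from north.

138°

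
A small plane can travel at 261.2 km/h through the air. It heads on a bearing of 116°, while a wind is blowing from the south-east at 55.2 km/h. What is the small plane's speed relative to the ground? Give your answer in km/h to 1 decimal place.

Taking east as x and north as y: velocity relative to the air = (234.765, -114.503) km/h; the air relative to ground = (-39.032, 39.032) km/h.
Velocity relative to ground = (234.765, -114.503) + (-39.032, 39.032) = (195.733, -75.470) km/h.
Speed = |(195.733, -75.470)| = 209.779 km/h.

209.8 km/h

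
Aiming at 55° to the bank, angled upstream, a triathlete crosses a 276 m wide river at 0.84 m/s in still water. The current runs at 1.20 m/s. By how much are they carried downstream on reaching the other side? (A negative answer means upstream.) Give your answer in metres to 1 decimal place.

288.1 m

Perpendicular speed = 0.688 m/s; crossing time = 276 / 0.688 = 401.112 s.
Net downstream speed = 0.718 m/s.
Drift = 0.718 × 401.112 = 288.077 m (downstream).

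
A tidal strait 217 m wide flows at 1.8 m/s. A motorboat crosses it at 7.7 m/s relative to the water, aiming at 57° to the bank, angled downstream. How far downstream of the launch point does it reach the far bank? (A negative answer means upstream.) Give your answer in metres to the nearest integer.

Perpendicular speed = 6.458 m/s; crossing time = 217 / 6.458 = 33.603 s.
Net downstream speed = 5.994 m/s.
Drift = 5.994 × 33.603 = 201.407 m (downstream).

201 m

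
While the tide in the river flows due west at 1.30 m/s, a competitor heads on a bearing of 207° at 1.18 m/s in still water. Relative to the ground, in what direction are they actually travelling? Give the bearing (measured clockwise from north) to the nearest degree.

240°

Taking east as x and north as y: velocity relative to the water = (-0.536, -1.051) m/s; the water relative to ground = (-1.300, 0.000) m/s.
Velocity relative to ground = (-0.536, -1.051) + (-1.300, 0.000) = (-1.836, -1.051) m/s.
Bearing = atan2(-1.84, -1.05) = 240.20° clockwise from north.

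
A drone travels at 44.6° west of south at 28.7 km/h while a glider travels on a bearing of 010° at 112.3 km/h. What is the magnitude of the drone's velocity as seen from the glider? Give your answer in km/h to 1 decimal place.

136.9 km/h

Taking east as x and north as y: drone velocity = (-20.152, -20.435) km/h; glider velocity = (19.501, 110.594) km/h.
Velocity of drone relative to glider = (-20.152, -20.435) − (19.501, 110.594) = (-39.652, -131.029) km/h.
Magnitude = |(-39.652, -131.029)| = 136.898 km/h.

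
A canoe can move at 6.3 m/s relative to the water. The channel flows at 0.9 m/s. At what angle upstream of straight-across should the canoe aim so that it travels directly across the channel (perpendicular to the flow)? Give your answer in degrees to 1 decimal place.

8.2°

To cancel the current, the upstream component of the canoe's velocity must equal the flow: 6.3 sin θ = 0.9.
sin θ = 0.9 / 6.3 = 0.1429.
θ = arcsin(0.1429) = 8.213°.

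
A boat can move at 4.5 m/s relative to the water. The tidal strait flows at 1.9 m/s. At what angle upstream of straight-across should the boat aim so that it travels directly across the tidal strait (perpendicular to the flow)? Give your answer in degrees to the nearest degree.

To cancel the current, the upstream component of the boat's velocity must equal the flow: 4.5 sin θ = 1.9.
sin θ = 1.9 / 4.5 = 0.4222.
θ = arcsin(0.4222) = 24.975°.

25°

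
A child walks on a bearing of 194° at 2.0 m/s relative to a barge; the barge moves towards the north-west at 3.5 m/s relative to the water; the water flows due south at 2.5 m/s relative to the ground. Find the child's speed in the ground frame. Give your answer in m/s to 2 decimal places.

In east/north components (m/s): child relative to barge = (-0.484, -1.941); barge relative to water = (-2.475, 2.475); water relative to ground = (0.000, -2.500).
Sum = (-2.959, -1.966) m/s.
Speed = |(-2.959, -1.966)| = 3.552 m/s.

3.55 m/s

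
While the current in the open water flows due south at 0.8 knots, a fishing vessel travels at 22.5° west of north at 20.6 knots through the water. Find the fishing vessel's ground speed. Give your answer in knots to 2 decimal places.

Taking east as x and north as y: velocity relative to the water = (-7.883, 19.032) knots; the water relative to ground = (0.000, -0.800) knots.
Velocity relative to ground = (-7.883, 19.032) + (0.000, -0.800) = (-7.883, 18.232) knots.
Speed = |(-7.883, 18.232)| = 19.863 knots.

19.86 knots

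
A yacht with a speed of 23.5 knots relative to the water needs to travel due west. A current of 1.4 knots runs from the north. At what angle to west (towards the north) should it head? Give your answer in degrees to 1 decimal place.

The current pushes perpendicular to the desired track; the heading must have a component into the current equal to 1.4 knots: 23.5 sin θ = 1.4.
sin θ = 0.0596, so θ = 3.415°.

3.4°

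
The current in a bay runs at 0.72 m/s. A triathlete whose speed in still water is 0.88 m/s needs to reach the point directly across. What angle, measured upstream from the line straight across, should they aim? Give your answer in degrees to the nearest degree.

To cancel the current, the upstream component of the triathlete's velocity must equal the flow: 0.88 sin θ = 0.72.
sin θ = 0.72 / 0.88 = 0.8182.
θ = arcsin(0.8182) = 54.903°.

55°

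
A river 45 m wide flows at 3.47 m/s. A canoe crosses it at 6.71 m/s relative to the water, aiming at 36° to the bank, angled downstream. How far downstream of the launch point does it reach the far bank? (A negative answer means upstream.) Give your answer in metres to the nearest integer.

Perpendicular speed = 3.944 m/s; crossing time = 45 / 3.944 = 11.410 s.
Net downstream speed = 8.899 m/s.
Drift = 8.899 × 11.410 = 101.529 m (downstream).

102 m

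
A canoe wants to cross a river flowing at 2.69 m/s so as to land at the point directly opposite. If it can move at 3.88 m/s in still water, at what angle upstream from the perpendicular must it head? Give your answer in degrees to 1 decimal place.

43.9°

To cancel the current, the upstream component of the canoe's velocity must equal the flow: 3.88 sin θ = 2.69.
sin θ = 2.69 / 3.88 = 0.6933.
θ = arcsin(0.6933) = 43.892°.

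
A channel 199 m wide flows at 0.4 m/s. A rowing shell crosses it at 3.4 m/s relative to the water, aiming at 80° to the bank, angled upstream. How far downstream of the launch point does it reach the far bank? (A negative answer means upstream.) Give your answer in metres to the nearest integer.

-11 m

Perpendicular speed = 3.348 m/s; crossing time = 199 / 3.348 = 59.432 s.
Net downstream speed = -0.190 m/s.
Drift = -0.190 × 59.432 = -11.316 m (upstream).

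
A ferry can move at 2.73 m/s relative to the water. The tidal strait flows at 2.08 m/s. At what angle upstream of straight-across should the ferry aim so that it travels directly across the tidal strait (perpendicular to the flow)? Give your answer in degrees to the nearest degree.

To cancel the current, the upstream component of the ferry's velocity must equal the flow: 2.73 sin θ = 2.08.
sin θ = 2.08 / 2.73 = 0.7619.
θ = arcsin(0.7619) = 49.632°.

50°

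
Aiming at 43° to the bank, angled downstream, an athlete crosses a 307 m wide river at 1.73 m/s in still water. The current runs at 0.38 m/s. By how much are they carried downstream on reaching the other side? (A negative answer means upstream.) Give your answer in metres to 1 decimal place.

Perpendicular speed = 1.180 m/s; crossing time = 307 / 1.180 = 260.201 s.
Net downstream speed = 1.645 m/s.
Drift = 1.645 × 260.201 = 428.094 m (downstream).

428.1 m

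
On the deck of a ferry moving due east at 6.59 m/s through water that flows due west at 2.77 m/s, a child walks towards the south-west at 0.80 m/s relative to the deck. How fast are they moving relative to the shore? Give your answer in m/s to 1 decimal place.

3.3 m/s

In east/north components (m/s): child relative to ferry = (-0.566, -0.566); ferry relative to water = (6.590, 0.000); water relative to ground = (-2.770, 0.000).
Sum = (3.254, -0.566) m/s.
Speed = |(3.254, -0.566)| = 3.303 m/s.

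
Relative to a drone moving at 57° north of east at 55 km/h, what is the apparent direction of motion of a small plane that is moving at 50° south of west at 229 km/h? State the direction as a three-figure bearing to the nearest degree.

Taking east as x and north as y: small plane velocity = (-147.198, -175.424) km/h; drone velocity = (29.955, 46.127) km/h.
Velocity of small plane relative to drone = (-147.198, -175.424) − (29.955, 46.127) = (-177.154, -221.551) km/h.
Bearing = atan2(-177.15, -221.55) = 218.65° clockwise from north.

219°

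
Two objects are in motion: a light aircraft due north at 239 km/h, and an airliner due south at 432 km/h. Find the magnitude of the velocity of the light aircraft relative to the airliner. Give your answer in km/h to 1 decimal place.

671.0 km/h

Taking east as x and north as y: light aircraft velocity = (0.000, 239.000) km/h; airliner velocity = (0.000, -432.000) km/h.
Velocity of light aircraft relative to airliner = (0.000, 239.000) − (0.000, -432.000) = (0.000, 671.000) km/h.
Magnitude = |(0.000, 671.000)| = 671.000 km/h.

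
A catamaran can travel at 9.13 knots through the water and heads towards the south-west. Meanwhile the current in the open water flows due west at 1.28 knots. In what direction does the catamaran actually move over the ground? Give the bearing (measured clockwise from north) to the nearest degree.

Taking east as x and north as y: velocity relative to the water = (-6.456, -6.456) knots; the water relative to ground = (-1.280, 0.000) knots.
Velocity relative to ground = (-6.456, -6.456) + (-1.280, 0.000) = (-7.736, -6.456) knots.
Bearing = atan2(-7.74, -6.46) = 230.15° clockwise from north.

230°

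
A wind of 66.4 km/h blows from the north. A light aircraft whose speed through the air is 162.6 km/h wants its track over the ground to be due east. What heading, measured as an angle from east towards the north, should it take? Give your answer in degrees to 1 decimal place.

The wind pushes perpendicular to the desired track; the heading must have a component into the wind equal to 66.4 km/h: 162.6 sin θ = 66.4.
sin θ = 0.4084, so θ = 24.102°.

24.1°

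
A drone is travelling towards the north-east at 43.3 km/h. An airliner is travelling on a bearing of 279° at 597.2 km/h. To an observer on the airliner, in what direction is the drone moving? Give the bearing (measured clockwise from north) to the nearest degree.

Taking east as x and north as y: drone velocity = (30.618, 30.618) km/h; airliner velocity = (-589.847, 93.423) km/h.
Velocity of drone relative to airliner = (30.618, 30.618) − (-589.847, 93.423) = (620.465, -62.805) km/h.
Bearing = atan2(620.47, -62.80) = 95.78° clockwise from north.

096°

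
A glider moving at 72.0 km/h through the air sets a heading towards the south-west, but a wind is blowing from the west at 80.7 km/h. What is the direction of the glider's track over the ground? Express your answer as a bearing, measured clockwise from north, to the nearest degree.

150°

Taking east as x and north as y: velocity relative to the air = (-50.912, -50.912) km/h; the air relative to ground = (80.700, 0.000) km/h.
Velocity relative to ground = (-50.912, -50.912) + (80.700, 0.000) = (29.788, -50.912) km/h.
Bearing = atan2(29.79, -50.91) = 149.67° clockwise from north.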